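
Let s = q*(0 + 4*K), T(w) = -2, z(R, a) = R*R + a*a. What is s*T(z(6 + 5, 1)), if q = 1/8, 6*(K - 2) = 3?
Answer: -5/2 ≈ -2.5000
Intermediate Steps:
K = 5/2 (K = 2 + (⅙)*3 = 2 + ½ = 5/2 ≈ 2.5000)
q = ⅛ ≈ 0.12500
z(R, a) = R² + a²
s = 5/4 (s = (0 + 4*(5/2))/8 = (0 + 10)/8 = (⅛)*10 = 5/4 ≈ 1.2500)
s*T(z(6 + 5, 1)) = (5/4)*(-2) = -5/2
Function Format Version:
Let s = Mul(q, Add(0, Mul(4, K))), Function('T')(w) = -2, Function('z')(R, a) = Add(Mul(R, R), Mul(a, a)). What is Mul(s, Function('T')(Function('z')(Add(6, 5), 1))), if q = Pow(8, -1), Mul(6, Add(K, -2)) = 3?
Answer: Rational(-5, 2) ≈ -2.5000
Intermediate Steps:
K = Rational(5, 2) (K = Add(2, Mul(Rational(1, 6), 3)) = Add(2, Rational(1, 2)) = Rational(5, 2) ≈ 2.5000)
q = Rational(1, 8) ≈ 0.12500
Function('z')(R, a) = Add(Pow(R, 2), Pow(a, 2))
s = Rational(5, 4) (s = Mul(Rational(1, 8), Add(0, Mul(4, Rational(5, 2)))) = Mul(Rational(1, 8), Add(0, 10)) = Mul(Rational(1, 8), 10) = Rational(5, 4) ≈ 1.2500)
Mul(s, Function('T')(Function('z')(Add(6, 5), 1))) = Mul(Rational(5, 4), -2) = Rational(-5, 2)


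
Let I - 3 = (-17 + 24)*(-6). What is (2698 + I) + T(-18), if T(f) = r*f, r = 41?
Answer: 1921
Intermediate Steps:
I = -39 (I = 3 + (-17 + 24)*(-6) = 3 + 7*(-6) = 3 - 42 = -39)
T(f) = 41*f
(2698 + I) + T(-18) = (2698 - 39) + 41*(-18) = 2659 - 738 = 1921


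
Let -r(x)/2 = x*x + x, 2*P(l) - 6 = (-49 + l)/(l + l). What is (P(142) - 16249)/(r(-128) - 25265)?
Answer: 9227635/32817336 ≈ 0.28118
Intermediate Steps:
P(l) = 3 + (-49 + l)/(4*l) (P(l) = 3 + ((-49 + l)/(l + l))/2 = 3 + ((-49 + l)/((2*l)))/2 = 3 + ((-49 + l)*(1/(2*l)))/2 = 3 + ((-49 + l)/(2*l))/2 = 3 + (-49 + l)/(4*l))
r(x) = -2*x - 2*x² (r(x) = -2*(x*x + x) = -2*(x² + x) = -2*(x + x²) = -2*x - 2*x²)
(P(142) - 16249)/(r(-128) - 25265) = ((¼)*(-49 + 13*142)/142 - 16249)/(-2*(-128)*(1 - 128) - 25265) = ((¼)*(1/142)*(-49 + 1846) - 16249)/(-2*(-128)*(-127) - 25265) = ((¼)*(1/142)*1797 - 16249)/(-32512 - 25265) = (1797/568 - 16249)/(-57777) = -9227635/568*(-1/57777) = 9227635/32817336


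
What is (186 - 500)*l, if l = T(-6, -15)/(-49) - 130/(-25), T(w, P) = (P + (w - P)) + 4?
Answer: -403176/245 ≈ -1645.6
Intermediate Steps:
T(w, P) = 4 + w (T(w, P) = w + 4 = 4 + w)
l = 1284/245 (l = (4 - 6)/(-49) - 130/(-25) = -2*(-1/49) - 130*(-1/25) = 2/49 + 26/5 = 1284/245 ≈ 5.2408)
(186 - 500)*l = (186 - 500)*(1284/245) = -314*1284/245 = -403176/245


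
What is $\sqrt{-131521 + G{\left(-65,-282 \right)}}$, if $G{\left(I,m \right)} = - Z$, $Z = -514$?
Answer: $i \sqrt{131007} \approx 361.95 i$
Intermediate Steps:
$G{\left(I,m \right)} = 514$ ($G{\left(I,m \right)} = \left(-1\right) \left(-514\right) = 514$)
$\sqrt{-131521 + G{\left(-65,-282 \right)}} = \sqrt{-131521 + 514} = \sqrt{-131007} = i \sqrt{131007}$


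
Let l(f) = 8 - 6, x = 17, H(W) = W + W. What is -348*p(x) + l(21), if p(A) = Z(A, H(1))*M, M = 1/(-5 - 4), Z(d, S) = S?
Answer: 238/3 ≈ 79.333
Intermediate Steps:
H(W) = 2*W
M = -⅑ (M = 1/(-9) = -⅑ ≈ -0.11111)
l(f) = 2
p(A) = -2/9 (p(A) = (2*1)*(-⅑) = 2*(-⅑) = -2/9)
-348*p(x) + l(21) = -348*(-2/9) + 2 = 232/3 + 2 = 238/3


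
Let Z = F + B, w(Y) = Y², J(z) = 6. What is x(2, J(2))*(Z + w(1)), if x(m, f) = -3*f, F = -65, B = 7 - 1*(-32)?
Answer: 450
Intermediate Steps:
B = 39 (B = 7 + 32 = 39)
Z = -26 (Z = -65 + 39 = -26)
x(2, J(2))*(Z + w(1)) = (-3*6)*(-26 + 1²) = -18*(-26 + 1) = -18*(-25) = 450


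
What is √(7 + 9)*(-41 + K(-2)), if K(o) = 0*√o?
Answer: -164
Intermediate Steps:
K(o) = 0
√(7 + 9)*(-41 + K(-2)) = √(7 + 9)*(-41 + 0) = √16*(-41) = 4*(-41) = -164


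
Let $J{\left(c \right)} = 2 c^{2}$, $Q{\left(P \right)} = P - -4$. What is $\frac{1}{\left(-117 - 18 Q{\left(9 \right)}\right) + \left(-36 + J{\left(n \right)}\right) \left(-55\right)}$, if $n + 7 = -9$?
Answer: $- \frac{1}{26531} \approx -3.7692 \cdot 10^{-5}$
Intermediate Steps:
$n = -16$ ($n = -7 - 9 = -16$)
$Q{\left(P \right)} = 4 + P$ ($Q{\left(P \right)} = P + 4 = 4 + P$)
$\frac{1}{\left(-117 - 18 Q{\left(9 \right)}\right) + \left(-36 + J{\left(n \right)}\right) \left(-55\right)} = \frac{1}{\left(-117 - 18 \left(4 + 9\right)\right) + \left(-36 + 2 \left(-16\right)^{2}\right) \left(-55\right)} = \frac{1}{\left(-117 - 234\right) + \left(-36 + 2 \cdot 256\right) \left(-55\right)} = \frac{1}{\left(-117 - 234\right) + \left(-36 + 512\right) \left(-55\right)} = \frac{1}{-351 + 476 \left(-55\right)} = \frac{1}{-351 - 26180} = \frac{1}{-26531} = - \frac{1}{26531}$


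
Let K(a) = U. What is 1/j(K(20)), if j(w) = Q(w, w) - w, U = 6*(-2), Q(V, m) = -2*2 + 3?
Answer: 1/11 ≈ 0.090909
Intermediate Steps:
Q(V, m) = -1 (Q(V, m) = -4 + 3 = -1)
U = -12
K(a) = -12
j(w) = -1 - w
1/j(K(20)) = 1/(-1 - 1*(-12)) = 1/(-1 + 12) = 1/11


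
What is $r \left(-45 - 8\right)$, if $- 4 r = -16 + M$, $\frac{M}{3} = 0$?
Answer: $-212$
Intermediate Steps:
$M = 0$ ($M = 3 \cdot 0 = 0$)
$r = 4$ ($r = - \frac{-16 + 0}{4} = \left(- \frac{1}{4}\right) \left(-16\right) = 4$)
$r \left(-45 - 8\right) = 4 \left(-45 - 8\right) = 4 \left(-53\right) = -212$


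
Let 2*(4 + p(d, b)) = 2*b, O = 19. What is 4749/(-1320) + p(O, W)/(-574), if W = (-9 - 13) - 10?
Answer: -446401/126280 ≈ -3.5350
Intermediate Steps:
W = -32 (W = -22 - 10 = -32)
p(d, b) = -4 + b (p(d, b) = -4 + (2*b)/2 = -4 + b)
4749/(-1320) + p(O, W)/(-574) = 4749/(-1320) + (-4 - 32)/(-574) = 4749*(-1/1320) - 36*(-1/574) = -1583/440 + 18/287 = -446401/126280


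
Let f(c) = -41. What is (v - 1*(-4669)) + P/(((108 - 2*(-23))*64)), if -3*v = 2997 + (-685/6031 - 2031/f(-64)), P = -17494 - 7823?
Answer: 26693274332183/7311308928 ≈ 3651.0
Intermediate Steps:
P = -25317
v = -753292063/741813 (v = -(2997 + (-685/6031 - 2031/(-41)))/3 = -(2997 + (-685*1/6031 - 2031*(-1/41)))/3 = -(2997 + (-685/6031 + 2031/41))/3 = -(2997 + 12220876/247271)/3 = -1/3*753292063/247271 = -753292063/741813 ≈ -1015.5)
(v - 1*(-4669)) + P/(((108 - 2*(-23))*64)) = (-753292063/741813 - 1*(-4669)) - 25317*1/(64*(108 - 2*(-23))) = (-753292063/741813 + 4669) - 25317*1/(64*(108 + 46)) = 2710232834/741813 - 25317/(154*64) = 2710232834/741813 - 25317/9856 = 26693274332183/7311308928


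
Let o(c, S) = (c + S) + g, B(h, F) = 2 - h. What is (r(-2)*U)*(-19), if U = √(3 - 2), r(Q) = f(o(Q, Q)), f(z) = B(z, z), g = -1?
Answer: -133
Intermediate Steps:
o(c, S) = -1 + S + c (o(c, S) = (c + S) - 1 = (S + c) - 1 = -1 + S + c)
f(z) = 2 - z
r(Q) = 3 - 2*Q (r(Q) = 2 - (-1 + Q + Q) = 2 - (-1 + 2*Q) = 2 + (1 - 2*Q) = 3 - 2*Q)
U = 1 (U = √1 = 1)
(r(-2)*U)*(-19) = ((3 - 2*(-2))*1)*(-19) = ((3 + 4)*1)*(-19) = (7*1)*(-19) = 7*(-19) = -133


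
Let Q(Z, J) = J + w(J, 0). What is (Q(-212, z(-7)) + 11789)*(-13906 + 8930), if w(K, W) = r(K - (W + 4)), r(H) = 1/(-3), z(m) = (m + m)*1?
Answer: -175772224/3 ≈ -5.8591e+7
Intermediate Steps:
z(m) = 2*m (z(m) = (2*m)*1 = 2*m)
r(H) = -1/3
w(K, W) = -1/3
Q(Z, J) = -1/3 + J (Q(Z, J) = J - 1/3 = -1/3 + J)
(Q(-212, z(-7)) + 11789)*(-13906 + 8930) = ((-1/3 + 2*(-7)) + 11789)*(-13906 + 8930) = ((-1/3 - 14) + 11789)*(-4976) = (-43/3 + 11789)*(-4976) = (35324/3)*(-4976) = -175772224/3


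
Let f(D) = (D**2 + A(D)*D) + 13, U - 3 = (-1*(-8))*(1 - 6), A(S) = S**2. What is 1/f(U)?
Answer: -1/49271 ≈ -2.0296e-5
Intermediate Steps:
U = -37 (U = 3 + (-1*(-8))*(1 - 6) = 3 + 8*(-5) = 3 - 40 = -37)
f(D) = 13 + D**2 + D**3 (f(D) = (D**2 + D**2*D) + 13 = (D**2 + D**3) + 13 = 13 + D**2 + D**3)
1/f(U) = 1/(13 + (-37)**2 + (-37)**3) = 1/(13 + 1369 - 50653) = 1/(-49271) = -1/49271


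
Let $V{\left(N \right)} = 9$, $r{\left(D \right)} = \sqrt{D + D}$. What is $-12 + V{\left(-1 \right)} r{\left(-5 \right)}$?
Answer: $-12 + 9 i \sqrt{10} \approx -12.0 + 28.461 i$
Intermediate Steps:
$r{\left(D \right)} = \sqrt{2} \sqrt{D}$ ($r{\left(D \right)} = \sqrt{2 D} = \sqrt{2} \sqrt{D}$)
$-12 + V{\left(-1 \right)} r{\left(-5 \right)} = -12 + 9 \sqrt{2} \sqrt{-5} = -12 + 9 \sqrt{2} i \sqrt{5} = -12 + 9 i \sqrt{10}$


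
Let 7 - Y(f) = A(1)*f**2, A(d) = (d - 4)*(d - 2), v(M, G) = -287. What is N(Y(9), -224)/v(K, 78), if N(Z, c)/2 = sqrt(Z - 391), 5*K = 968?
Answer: -2*I*sqrt(627)/287 ≈ -0.17449*I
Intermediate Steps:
K = 968/5 (K = (1/5)*968 = 968/5 ≈ 193.60)
A(d) = (-4 + d)*(-2 + d)
Y(f) = 7 - 3*f**2 (Y(f) = 7 - (8 + 1**2 - 6*1)*f**2 = 7 - (8 + 1 - 6)*f**2 = 7 - 3*f**2)
N(Z, c) = 2*sqrt(-391 + Z) (N(Z, c) = 2*sqrt(Z - 391) = 2*sqrt(-391 + Z))
N(Y(9), -224)/v(K, 78) = (2*sqrt(-391 + (7 - 3*9**2)))/(-287) = (2*sqrt(-391 + (7 - 3*81)))*(-1/287) = (2*sqrt(-391 + (7 - 243)))*(-1/287) = (2*sqrt(-391 - 236))*(-1/287) = (2*sqrt(-627))*(-1/287) = (2*(I*sqrt(627)))*(-1/287) = (2*I*sqrt(627))*(-1/287) = -2*I*sqrt(627)/287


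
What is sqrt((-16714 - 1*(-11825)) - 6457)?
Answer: I*sqrt(11346) ≈ 106.52*I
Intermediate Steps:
sqrt((-16714 - 1*(-11825)) - 6457) = sqrt((-16714 + 11825) - 6457) = sqrt(-4889 - 6457) = sqrt(-11346) = I*sqrt(11346)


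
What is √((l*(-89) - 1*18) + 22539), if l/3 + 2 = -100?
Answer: √49755 ≈ 223.06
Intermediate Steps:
l = -306 (l = -6 + 3*(-100) = -6 - 300 = -306)
√((l*(-89) - 1*18) + 22539) = √((-306*(-89) - 1*18) + 22539) = √((27234 - 18) + 22539) = √(27216 + 22539) = √49755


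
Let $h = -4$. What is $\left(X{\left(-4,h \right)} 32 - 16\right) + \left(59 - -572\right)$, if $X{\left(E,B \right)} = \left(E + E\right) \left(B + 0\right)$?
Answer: $1639$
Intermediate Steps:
$X{\left(E,B \right)} = 2 B E$ ($X{\left(E,B \right)} = 2 E B = 2 B E$)
$\left(X{\left(-4,h \right)} 32 - 16\right) + \left(59 - -572\right) = \left(2 \left(-4\right) \left(-4\right) 32 - 16\right) + \left(59 - -572\right) = \left(32 \cdot 32 - 16\right) + \left(59 + 572\right) = \left(1024 - 16\right) + 631 = 1008 + 631 = 1639$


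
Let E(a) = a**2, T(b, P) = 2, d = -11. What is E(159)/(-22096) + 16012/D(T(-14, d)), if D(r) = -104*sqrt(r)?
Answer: -25281/22096 - 4003*sqrt(2)/52 ≈ -110.01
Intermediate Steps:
E(159)/(-22096) + 16012/D(T(-14, d)) = 159**2/(-22096) + 16012/((-104*sqrt(2))) = 25281*(-1/22096) + 16012*(-sqrt(2)/208) = -25281/22096 - 4003*sqrt(2)/52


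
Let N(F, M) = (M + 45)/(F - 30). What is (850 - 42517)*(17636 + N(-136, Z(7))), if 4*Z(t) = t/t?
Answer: -487925695041/664 ≈ -7.3483e+8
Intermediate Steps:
Z(t) = ¼ (Z(t) = (t/t)/4 = (¼)*1 = ¼)
N(F, M) = (45 + M)/(-30 + F)
(850 - 42517)*(17636 + N(-136, Z(7))) = (850 - 42517)*(17636 + (45 + ¼)/(-30 - 136)) = -41667*(17636 + (181/4)/(-166)) = -41667*(17636 - 1/166*181/4) = -41667*(17636 - 181/664) = -41667*11710123/664 = -487925695041/664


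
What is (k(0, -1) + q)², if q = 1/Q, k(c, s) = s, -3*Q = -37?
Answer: 1156/1369 ≈ 0.84441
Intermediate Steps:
Q = 37/3 (Q = -⅓*(-37) = 37/3 ≈ 12.333)
q = 3/37 (q = 1/(37/3) = 3/37 ≈ 0.081081)
(k(0, -1) + q)² = (-1 + 3/37)² = (-34/37)² = 1156/1369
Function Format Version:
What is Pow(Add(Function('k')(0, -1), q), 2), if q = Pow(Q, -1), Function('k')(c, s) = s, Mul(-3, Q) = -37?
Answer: Rational(1156, 1369) ≈ 0.84441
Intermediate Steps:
Q = Rational(37, 3) (Q = Mul(Rational(-1, 3), -37) = Rational(37, 3) ≈ 12.333)
q = Rational(3, 37) (q = Pow(Rational(37, 3), -1) = Rational(3, 37) ≈ 0.081081)
Pow(Add(Function('k')(0, -1), q), 2) = Pow(Add(-1, Rational(3, 37)), 2) = Pow(Rational(-34, 37), 2) = Rational(1156, 1369)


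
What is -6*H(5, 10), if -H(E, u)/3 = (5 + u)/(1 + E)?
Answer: 45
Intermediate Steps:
H(E, u) = -3*(5 + u)/(1 + E)
-6*H(5, 10) = -18*(-5 - 1*10)/(1 + 5) = -18*(-5 - 10)/6 = -18*(-15)/6 = -6*(-15/2) = 45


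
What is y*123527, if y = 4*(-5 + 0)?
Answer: -2470540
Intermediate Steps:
y = -20 (y = 4*(-5) = -20)
y*123527 = -20*123527 = -2470540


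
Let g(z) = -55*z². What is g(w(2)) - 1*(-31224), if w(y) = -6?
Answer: 29244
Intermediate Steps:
g(w(2)) - 1*(-31224) = -55*(-6)² - 1*(-31224) = -55*36 + 31224 = -1980 + 31224 = 29244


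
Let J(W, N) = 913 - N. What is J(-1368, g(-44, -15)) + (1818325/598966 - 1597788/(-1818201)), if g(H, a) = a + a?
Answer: 343742789372357/363013526722 ≈ 946.91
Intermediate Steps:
g(H, a) = 2*a
J(-1368, g(-44, -15)) + (1818325/598966 - 1597788/(-1818201)) = (913 - 2*(-15)) + (1818325/598966 - 1597788/(-1818201)) = (913 - 1*(-30)) + (1818325*(1/598966) - 1597788*(-1/1818201)) = (913 + 30) + (1818325/598966 + 532596/606067) = 943 + 1421033673511/363013526722 = 343742789372357/363013526722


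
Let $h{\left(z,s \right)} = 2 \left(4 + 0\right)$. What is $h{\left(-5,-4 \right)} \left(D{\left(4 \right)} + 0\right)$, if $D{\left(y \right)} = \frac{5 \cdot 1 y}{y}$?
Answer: $40$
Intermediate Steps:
$h{\left(z,s \right)} = 8$ ($h{\left(z,s \right)} = 2 \cdot 4 = 8$)
$D{\left(y \right)} = 5$ ($D{\left(y \right)} = \frac{5 y}{y} = 5$)
$h{\left(-5,-4 \right)} \left(D{\left(4 \right)} + 0\right) = 8 \left(5 + 0\right) = 8 \cdot 5 = 40$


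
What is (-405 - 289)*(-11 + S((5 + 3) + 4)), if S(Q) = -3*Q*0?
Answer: 7634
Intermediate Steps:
S(Q) = 0
(-405 - 289)*(-11 + S((5 + 3) + 4)) = (-405 - 289)*(-11 + 0) = -694*(-11) = 7634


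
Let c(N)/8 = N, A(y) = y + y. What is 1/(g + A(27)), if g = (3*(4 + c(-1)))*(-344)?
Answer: 1/4182 ≈ 0.00023912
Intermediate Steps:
A(y) = 2*y
c(N) = 8*N
g = 4128 (g = (3*(4 + 8*(-1)))*(-344) = (3*(4 - 8))*(-344) = (3*(-4))*(-344) = -12*(-344) = 4128)
1/(g + A(27)) = 1/(4128 + 2*27) = 1/(4128 + 54) = 1/4182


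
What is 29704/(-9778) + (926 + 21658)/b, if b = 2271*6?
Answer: -15326696/11102919 ≈ -1.3804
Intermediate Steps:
b = 13626
29704/(-9778) + (926 + 21658)/b = 29704/(-9778) + (926 + 21658)/13626 = 29704*(-1/9778) + 22584*(1/13626) = -14852/4889 + 3764/2271 = -15326696/11102919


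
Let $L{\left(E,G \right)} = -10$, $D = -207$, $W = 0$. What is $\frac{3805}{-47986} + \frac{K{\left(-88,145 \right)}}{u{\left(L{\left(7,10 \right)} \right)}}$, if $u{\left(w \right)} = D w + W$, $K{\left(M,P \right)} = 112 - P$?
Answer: $- \frac{788324}{8277585} \approx -0.095236$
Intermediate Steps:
$u{\left(w \right)} = - 207 w$ ($u{\left(w \right)} = - 207 w + 0 = - 207 w$)
$\frac{3805}{-47986} + \frac{K{\left(-88,145 \right)}}{u{\left(L{\left(7,10 \right)} \right)}} = \frac{3805}{-47986} + \frac{112 - 145}{\left(-207\right) \left(-10\right)} = 3805 \left(- \frac{1}{47986}\right) + \frac{112 - 145}{2070} = - \frac{3805}{47986} - \frac{11}{690} = - \frac{788324}{8277585}$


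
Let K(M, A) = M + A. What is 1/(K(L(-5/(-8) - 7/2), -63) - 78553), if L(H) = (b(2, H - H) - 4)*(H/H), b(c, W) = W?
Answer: -1/78620 ≈ -1.2719e-5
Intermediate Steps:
L(H) = -4 (L(H) = ((H - H) - 4)*(H/H) = (0 - 4)*1 = -4*1 = -4)
K(M, A) = A + M
1/(K(L(-5/(-8) - 7/2), -63) - 78553) = 1/((-63 - 4) - 78553) = 1/(-67 - 78553) = 1/(-78620) = -1/78620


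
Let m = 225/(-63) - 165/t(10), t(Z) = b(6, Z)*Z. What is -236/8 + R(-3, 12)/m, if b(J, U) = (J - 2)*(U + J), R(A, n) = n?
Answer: -223933/6862 ≈ -32.634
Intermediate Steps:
b(J, U) = (-2 + J)*(J + U)
t(Z) = Z*(24 + 4*Z) (t(Z) = (6² - 2*6 - 2*Z + 6*Z)*Z = (36 - 12 - 2*Z + 6*Z)*Z = (24 + 4*Z)*Z = Z*(24 + 4*Z))
m = -3431/896 (m = 225/(-63) - 165*1/(40*(6 + 10)) = 225*(-1/63) - 165/(4*10*16) = -25/7 - 165/640 = -25/7 - 165*1/640 = -25/7 - 33/128 = -3431/896 ≈ -3.8292)
-236/8 + R(-3, 12)/m = -236/8 + 12/(-3431/896) = -236*⅛ + 12*(-896/3431) = -59/2 - 10752/3431 = -223933/6862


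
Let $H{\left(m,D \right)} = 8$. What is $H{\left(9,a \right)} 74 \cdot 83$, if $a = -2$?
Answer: $49136$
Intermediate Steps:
$H{\left(9,a \right)} 74 \cdot 83 = 8 \cdot 74 \cdot 83 = 592 \cdot 83 = 49136$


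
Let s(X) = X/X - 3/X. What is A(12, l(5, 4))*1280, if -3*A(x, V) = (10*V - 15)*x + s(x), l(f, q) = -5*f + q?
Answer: 1151680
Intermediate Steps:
l(f, q) = q - 5*f
s(X) = 1 - 3/X
A(x, V) = -x*(-15 + 10*V)/3 - (-3 + x)/(3*x) (A(x, V) = -((10*V - 15)*x + (-3 + x)/x)/3 = -((-15 + 10*V)*x + (-3 + x)/x)/3 = -(x*(-15 + 10*V) + (-3 + x)/x)/3 = -x*(-15 + 10*V)/3 - (-3 + x)/(3*x))
A(12, l(5, 4))*1280 = ((⅓)*(3 - 1*12 + 5*12²*(3 - 2*(4 - 5*5)))/12)*1280 = ((⅓)*(1/12)*(3 - 12 + 5*144*(3 - 2*(4 - 25))))*1280 = ((⅓)*(1/12)*(3 - 12 + 5*144*(3 - 2*(-21))))*1280 = ((⅓)*(1/12)*(3 - 12 + 5*144*(3 + 42)))*1280 = ((⅓)*(1/12)*(3 - 12 + 5*144*45))*1280 = ((⅓)*(1/12)*(3 - 12 + 32400))*1280 = ((⅓)*(1/12)*32391)*1280 = (3599/4)*1280 = 1151680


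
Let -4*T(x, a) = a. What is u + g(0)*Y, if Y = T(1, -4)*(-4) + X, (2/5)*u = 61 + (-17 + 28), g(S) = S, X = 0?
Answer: 180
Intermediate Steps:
T(x, a) = -a/4
u = 180 (u = 5*(61 + (-17 + 28))/2 = 5*(61 + 11)/2 = (5/2)*72 = 180)
Y = -4 (Y = -¼*(-4)*(-4) + 0 = 1*(-4) + 0 = -4 + 0 = -4)
u + g(0)*Y = 180 + 0*(-4) = 180 + 0 = 180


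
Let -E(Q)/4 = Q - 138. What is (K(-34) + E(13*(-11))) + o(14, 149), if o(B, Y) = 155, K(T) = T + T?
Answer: 1211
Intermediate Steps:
K(T) = 2*T
E(Q) = 552 - 4*Q (E(Q) = -4*(Q - 138) = -4*(-138 + Q) = 552 - 4*Q)
(K(-34) + E(13*(-11))) + o(14, 149) = (2*(-34) + (552 - 52*(-11))) + 155 = (-68 + (552 - 4*(-143))) + 155 = (-68 + (552 + 572)) + 155 = (-68 + 1124) + 155 = 1056 + 155 = 1211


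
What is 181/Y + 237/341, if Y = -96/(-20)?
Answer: 314293/8184 ≈ 38.403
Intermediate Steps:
Y = 24/5 (Y = -96*(-1/20) = 24/5 ≈ 4.8000)
181/Y + 237/341 = 181/(24/5) + 237/341 = 181*(5/24) + 237*(1/341) = 905/24 + 237/341 = 314293/8184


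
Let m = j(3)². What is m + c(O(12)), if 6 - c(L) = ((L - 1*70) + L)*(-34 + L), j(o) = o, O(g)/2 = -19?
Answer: -10497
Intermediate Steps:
O(g) = -38 (O(g) = 2*(-19) = -38)
c(L) = 6 - (-70 + 2*L)*(-34 + L) (c(L) = 6 - ((L - 1*70) + L)*(-34 + L) = 6 - ((L - 70) + L)*(-34 + L) = 6 - ((-70 + L) + L)*(-34 + L) = 6 - (-70 + 2*L)*(-34 + L))
m = 9 (m = 3² = 9)
m + c(O(12)) = 9 + (-2374 - 2*(-38)² + 138*(-38)) = 9 + (-2374 - 2*1444 - 5244) = 9 + (-2374 - 2888 - 5244) = 9 - 10506 = -10497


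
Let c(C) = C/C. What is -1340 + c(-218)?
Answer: -1339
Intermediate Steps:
c(C) = 1
-1340 + c(-218) = -1340 + 1 = -1339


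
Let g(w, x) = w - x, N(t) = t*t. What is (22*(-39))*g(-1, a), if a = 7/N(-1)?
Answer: 6864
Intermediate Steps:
N(t) = t²
a = 7 (a = 7/((-1)²) = 7/1 = 7*1 = 7)
(22*(-39))*g(-1, a) = (22*(-39))*(-1 - 1*7) = -858*(-1 - 7) = -858*(-8) = 6864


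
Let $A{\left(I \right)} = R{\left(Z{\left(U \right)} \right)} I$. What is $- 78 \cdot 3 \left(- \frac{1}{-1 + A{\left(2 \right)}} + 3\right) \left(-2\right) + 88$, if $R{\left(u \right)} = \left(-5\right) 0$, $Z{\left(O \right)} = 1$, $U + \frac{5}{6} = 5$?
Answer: $1960$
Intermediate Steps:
$U = \frac{25}{6}$ ($U = - \frac{5}{6} + 5 = \frac{25}{6} \approx 4.1667$)
$R{\left(u \right)} = 0$
$A{\left(I \right)} = 0$ ($A{\left(I \right)} = 0 I = 0$)
$- 78 \cdot 3 \left(- \frac{1}{-1 + A{\left(2 \right)}} + 3\right) \left(-2\right) + 88 = - 78 \cdot 3 \left(- \frac{1}{-1 + 0} + 3\right) \left(-2\right) + 88 = - 78 \cdot 3 \left(- \frac{1}{-1} + 3\right) \left(-2\right) + 88 = - 78 \cdot 3 \left(\left(-1\right) \left(-1\right) + 3\right) \left(-2\right) + 88 = - 78 \cdot 3 \left(1 + 3\right) \left(-2\right) + 88 = - 78 \cdot 3 \cdot 4 \left(-2\right) + 88 = - 78 \cdot 12 \left(-2\right) + 88 = \left(-78\right) \left(-24\right) + 88 = 1872 + 88 = 1960$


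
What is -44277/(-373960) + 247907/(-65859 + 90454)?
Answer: 18759258907/1839509240 ≈ 10.198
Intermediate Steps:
-44277/(-373960) + 247907/(-65859 + 90454) = -44277*(-1/373960) + 247907/24595 = 44277/373960 + 247907*(1/24595) = 44277/373960 + 247907/24595 = 18759258907/1839509240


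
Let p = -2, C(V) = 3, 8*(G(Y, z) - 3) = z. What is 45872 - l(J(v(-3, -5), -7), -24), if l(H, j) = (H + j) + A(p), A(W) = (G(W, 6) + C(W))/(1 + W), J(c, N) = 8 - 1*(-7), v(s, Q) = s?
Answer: 183551/4 ≈ 45888.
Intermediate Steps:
G(Y, z) = 3 + z/8
J(c, N) = 15 (J(c, N) = 8 + 7 = 15)
A(W) = 27/(4*(1 + W)) (A(W) = ((3 + (⅛)*6) + 3)/(1 + W) = ((3 + ¾) + 3)/(1 + W) = (15/4 + 3)/(1 + W) = 27/(4*(1 + W)))
l(H, j) = -27/4 + H + j (l(H, j) = (H + j) + 27/(4*(1 - 2)) = (H + j) + (27/4)/(-1) = (H + j) + (27/4)*(-1) = (H + j) - 27/4 = -27/4 + H + j)
45872 - l(J(v(-3, -5), -7), -24) = 45872 - (-27/4 + 15 - 24) = 45872 - 1*(-63/4) = 45872 + 63/4 = 183551/4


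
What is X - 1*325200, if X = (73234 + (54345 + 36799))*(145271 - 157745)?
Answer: -2050776372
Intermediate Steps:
X = -2050451172 (X = (73234 + 91144)*(-12474) = 164378*(-12474) = -2050451172)
X - 1*325200 = -2050451172 - 1*325200 = -2050451172 - 325200 = -2050776372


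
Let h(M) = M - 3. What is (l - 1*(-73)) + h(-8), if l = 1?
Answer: 63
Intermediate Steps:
h(M) = -3 + M
(l - 1*(-73)) + h(-8) = (1 - 1*(-73)) + (-3 - 8) = (1 + 73) - 11 = 74 - 11 = 63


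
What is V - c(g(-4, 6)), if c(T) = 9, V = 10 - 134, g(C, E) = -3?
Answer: -133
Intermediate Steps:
V = -124
V - c(g(-4, 6)) = -124 - 1*9 = -124 - 9 = -133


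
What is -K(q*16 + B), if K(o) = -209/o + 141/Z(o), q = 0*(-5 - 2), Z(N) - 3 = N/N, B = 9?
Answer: -433/36 ≈ -12.028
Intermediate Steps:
Z(N) = 4 (Z(N) = 3 + N/N = 3 + 1 = 4)
q = 0 (q = 0*(-7) = 0)
K(o) = 141/4 - 209/o (K(o) = -209/o + 141/4 = 141/4 - 209/o)
-K(q*16 + B) = -(141/4 - 209/(0*16 + 9)) = -(141/4 - 209/(0 + 9)) = -(141/4 - 209/9) = -1*433/36 = -433/36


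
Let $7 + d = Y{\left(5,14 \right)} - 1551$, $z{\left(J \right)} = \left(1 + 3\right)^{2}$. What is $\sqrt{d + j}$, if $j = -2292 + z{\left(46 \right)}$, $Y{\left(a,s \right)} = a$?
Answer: $i \sqrt{3829} \approx 61.879 i$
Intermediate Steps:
$z{\left(J \right)} = 16$ ($z{\left(J \right)} = 4^{2} = 16$)
$d = -1553$ ($d = -7 + \left(5 - 1551\right) = -7 - 1546 = -1553$)
$j = -2276$ ($j = -2292 + 16 = -2276$)
$\sqrt{d + j} = \sqrt{-1553 - 2276} = \sqrt{-3829} = i \sqrt{3829}$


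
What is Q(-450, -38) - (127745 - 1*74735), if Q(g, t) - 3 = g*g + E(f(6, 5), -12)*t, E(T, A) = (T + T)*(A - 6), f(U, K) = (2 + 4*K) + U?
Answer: 187797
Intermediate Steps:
f(U, K) = 2 + U + 4*K
E(T, A) = 2*T*(-6 + A) (E(T, A) = (2*T)*(-6 + A) = 2*T*(-6 + A))
Q(g, t) = 3 + g**2 - 1008*t (Q(g, t) = 3 + (g*g + (2*(2 + 6 + 4*5)*(-6 - 12))*t) = 3 + (g**2 + (2*(2 + 6 + 20)*(-18))*t) = 3 + (g**2 + (2*28*(-18))*t) = 3 + (g**2 - 1008*t) = 3 + g**2 - 1008*t)
Q(-450, -38) - (127745 - 1*74735) = (3 + (-450)**2 - 1008*(-38)) - (127745 - 1*74735) = (3 + 202500 + 38304) - (127745 - 74735) = 240807 - 1*53010 = 240807 - 53010 = 187797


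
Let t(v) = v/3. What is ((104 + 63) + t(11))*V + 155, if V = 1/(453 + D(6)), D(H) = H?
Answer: 213947/1377 ≈ 155.37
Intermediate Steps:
t(v) = v/3 (t(v) = v*(⅓) = v/3)
V = 1/459 (V = 1/(453 + 6) = 1/459 ≈ 0.0021787)
((104 + 63) + t(11))*V + 155 = ((104 + 63) + (⅓)*11)*(1/459) + 155 = (167 + 11/3)*(1/459) + 155 = (512/3)*(1/459) + 155 = 512/1377 + 155 = 213947/1377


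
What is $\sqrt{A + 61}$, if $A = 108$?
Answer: $13$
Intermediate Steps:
$\sqrt{A + 61} = \sqrt{108 + 61} = \sqrt{169} = 13$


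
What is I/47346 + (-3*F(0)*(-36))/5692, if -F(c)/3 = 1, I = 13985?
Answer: 16065629/67373358 ≈ 0.23846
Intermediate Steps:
F(c) = -3 (F(c) = -3*1 = -3)
I/47346 + (-3*F(0)*(-36))/5692 = 13985/47346 + (-3*(-3)*(-36))/5692 = 13985*(1/47346) + (9*(-36))*(1/5692) = 13985/47346 - 324*1/5692 = 13985/47346 - 81/1423 = 16065629/67373358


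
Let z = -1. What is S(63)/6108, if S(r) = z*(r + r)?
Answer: -21/1018 ≈ -0.020629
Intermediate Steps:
S(r) = -2*r (S(r) = -(r + r) = -2*r)
S(63)/6108 = -2*63/6108 = -126*1/6108 = -21/1018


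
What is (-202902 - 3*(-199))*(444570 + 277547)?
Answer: -146087879685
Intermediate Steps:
(-202902 - 3*(-199))*(444570 + 277547) = (-202902 + 597)*722117 = -202305*722117 = -146087879685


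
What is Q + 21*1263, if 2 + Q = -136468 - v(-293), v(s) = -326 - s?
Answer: -109914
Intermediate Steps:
Q = -136437 (Q = -2 + (-136468 - (-326 - 1*(-293))) = -2 + (-136468 - (-326 + 293)) = -2 + (-136468 - 1*(-33)) = -2 + (-136468 + 33) = -2 - 136435 = -136437)
Q + 21*1263 = -136437 + 21*1263 = -136437 + 26523 = -109914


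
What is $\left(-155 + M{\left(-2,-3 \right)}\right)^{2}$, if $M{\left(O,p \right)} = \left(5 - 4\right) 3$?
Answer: $23104$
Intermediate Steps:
$M{\left(O,p \right)} = 3$ ($M{\left(O,p \right)} = 1 \cdot 3 = 3$)
$\left(-155 + M{\left(-2,-3 \right)}\right)^{2} = \left(-155 + 3\right)^{2} = \left(-152\right)^{2} = 23104$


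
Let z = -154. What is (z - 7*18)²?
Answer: 78400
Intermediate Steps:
(z - 7*18)² = (-154 - 7*18)² = (-154 - 126)² = (-280)² = 78400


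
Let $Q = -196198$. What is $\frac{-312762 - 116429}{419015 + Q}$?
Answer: $- \frac{61313}{31831} \approx -1.9262$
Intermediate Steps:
$\frac{-312762 - 116429}{419015 + Q} = \frac{-312762 - 116429}{419015 - 196198} = - \frac{429191}{222817} = \left(-429191\right) \frac{1}{222817} = - \frac{61313}{31831}$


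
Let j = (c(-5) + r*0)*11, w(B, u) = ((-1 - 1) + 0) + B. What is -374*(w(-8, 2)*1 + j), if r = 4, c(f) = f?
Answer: 24310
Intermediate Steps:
w(B, u) = -2 + B (w(B, u) = (-2 + 0) + B = -2 + B)
j = -55 (j = (-5 + 4*0)*11 = (-5 + 0)*11 = -5*11 = -55)
-374*(w(-8, 2)*1 + j) = -374*((-2 - 8)*1 - 55) = -374*(-10*1 - 55) = -374*(-10 - 55) = -374*(-65) = 24310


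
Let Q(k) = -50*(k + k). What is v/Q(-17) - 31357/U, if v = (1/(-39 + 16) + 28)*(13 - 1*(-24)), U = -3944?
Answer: 19410153/2267800 ≈ 8.5590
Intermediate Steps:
Q(k) = -100*k
v = 23791/23 (v = (1/(-23) + 28)*(13 + 24) = (-1/23 + 28)*37 = (643/23)*37 = 23791/23 ≈ 1034.4)
v/Q(-17) - 31357/U = 23791/(23*((-100*(-17)))) - 31357/(-3944) = (23791/23)/1700 - 31357*(-1/3944) = (23791/23)*(1/1700) + 31357/3944 = 23791/39100 + 31357/3944 = 19410153/2267800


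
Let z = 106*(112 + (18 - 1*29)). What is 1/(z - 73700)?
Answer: -1/62994 ≈ -1.5875e-5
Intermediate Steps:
z = 10706 (z = 106*(112 + (18 - 29)) = 106*(112 - 11) = 106*101 = 10706)
1/(z - 73700) = 1/(10706 - 73700) = 1/(-62994) = -1/62994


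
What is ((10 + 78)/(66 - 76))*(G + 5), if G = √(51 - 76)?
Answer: -44 - 44*I ≈ -44.0 - 44.0*I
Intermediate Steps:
G = 5*I (G = √(-25) = 5*I ≈ 5.0*I)
((10 + 78)/(66 - 76))*(G + 5) = ((10 + 78)/(66 - 76))*(5*I + 5) = (88/(-10))*(5 + 5*I) = (88*(-⅒))*(5 + 5*I) = -44*(5 + 5*I)/5 = -44 - 44*I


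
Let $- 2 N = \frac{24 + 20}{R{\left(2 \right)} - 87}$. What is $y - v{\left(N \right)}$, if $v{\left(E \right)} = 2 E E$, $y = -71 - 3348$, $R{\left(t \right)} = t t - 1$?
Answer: $- \frac{3015679}{882} \approx -3419.1$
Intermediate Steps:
$R{\left(t \right)} = -1 + t^{2}$ ($R{\left(t \right)} = t^{2} - 1 = -1 + t^{2}$)
$y = -3419$ ($y = -71 - 3348 = -3419$)
$N = \frac{11}{42}$ ($N = - \frac{\left(24 + 20\right) \frac{1}{\left(-1 + 2^{2}\right) - 87}}{2} = - \frac{44 \frac{1}{\left(-1 + 4\right) - 87}}{2} = - \frac{44 \frac{1}{3 - 87}}{2} = - \frac{44 \frac{1}{-84}}{2} = - \frac{44 \left(- \frac{1}{84}\right)}{2} = \left(- \frac{1}{2}\right) \left(- \frac{11}{21}\right) = \frac{11}{42} \approx 0.2619$)
$v{\left(E \right)} = 2 E^{2}$
$y - v{\left(N \right)} = -3419 - 2 \left(\frac{11}{42}\right)^{2} = -3419 - 2 \cdot \frac{121}{1764} = -3419 - \frac{121}{882} = - \frac{3015679}{882}$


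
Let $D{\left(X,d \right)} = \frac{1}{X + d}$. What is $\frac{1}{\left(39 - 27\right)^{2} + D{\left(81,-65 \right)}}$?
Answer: $\frac{16}{2305} \approx 0.0069414$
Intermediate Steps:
$\frac{1}{\left(39 - 27\right)^{2} + D{\left(81,-65 \right)}} = \frac{1}{\left(39 - 27\right)^{2} + \frac{1}{81 - 65}} = \frac{1}{12^{2} + \frac{1}{16}} = \frac{1}{144 + \frac{1}{16}} = \frac{1}{\frac{2305}{16}} = \frac{16}{2305}$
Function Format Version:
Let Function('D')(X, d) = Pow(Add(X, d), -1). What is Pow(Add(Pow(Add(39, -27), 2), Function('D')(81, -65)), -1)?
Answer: Rational(16, 2305) ≈ 0.0069414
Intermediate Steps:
Pow(Add(Pow(Add(39, -27), 2), Function('D')(81, -65)), -1) = Pow(Add(Pow(Add(39, -27), 2), Pow(Add(81, -65), -1)), -1) = Pow(Add(Pow(12, 2), Pow(16, -1)), -1) = Pow(Add(144, Rational(1, 16)), -1) = Pow(Rational(2305, 16), -1) = Rational(16, 2305)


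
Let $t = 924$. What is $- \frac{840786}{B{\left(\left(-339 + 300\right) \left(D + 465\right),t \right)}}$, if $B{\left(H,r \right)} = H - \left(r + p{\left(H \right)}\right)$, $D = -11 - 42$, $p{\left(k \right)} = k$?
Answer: $\frac{140131}{154} \approx 909.94$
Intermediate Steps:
$D = -53$ ($D = -11 - 42 = -53$)
$B{\left(H,r \right)} = - r$ ($B{\left(H,r \right)} = H - \left(r + H\right) = H - \left(H + r\right) = - r$)
$- \frac{840786}{B{\left(\left(-339 + 300\right) \left(D + 465\right),t \right)}} = - \frac{840786}{\left(-1\right) 924} = - \frac{840786}{-924} = \left(-840786\right) \left(- \frac{1}{924}\right) = \frac{140131}{154}$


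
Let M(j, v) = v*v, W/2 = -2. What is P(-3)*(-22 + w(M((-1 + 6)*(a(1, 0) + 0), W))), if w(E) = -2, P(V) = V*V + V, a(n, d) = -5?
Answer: -144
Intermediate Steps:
W = -4 (W = 2*(-2) = -4)
P(V) = V + V**2 (P(V) = V**2 + V = V + V**2)
M(j, v) = v**2
P(-3)*(-22 + w(M((-1 + 6)*(a(1, 0) + 0), W))) = (-3*(1 - 3))*(-22 - 2) = -3*(-2)*(-24) = 6*(-24) = -144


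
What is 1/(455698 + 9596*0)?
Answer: 1/455698 ≈ 2.1944e-6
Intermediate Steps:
1/(455698 + 9596*0) = 1/(455698 + 0) = 1/455698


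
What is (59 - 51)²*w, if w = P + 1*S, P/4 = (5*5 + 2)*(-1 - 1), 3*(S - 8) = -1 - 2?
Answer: -13376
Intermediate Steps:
S = 7 (S = 8 + (-1 - 2)/3 = 8 + (⅓)*(-3) = 8 - 1 = 7)
P = -216 (P = 4*((5*5 + 2)*(-1 - 1)) = 4*((25 + 2)*(-2)) = 4*(27*(-2)) = 4*(-54) = -216)
w = -209 (w = -216 + 1*7 = -216 + 7 = -209)
(59 - 51)²*w = (59 - 51)²*(-209) = 8²*(-209) = 64*(-209) = -13376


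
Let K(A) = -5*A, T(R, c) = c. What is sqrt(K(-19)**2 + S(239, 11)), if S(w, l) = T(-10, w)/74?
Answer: sqrt(49438586)/74 ≈ 95.017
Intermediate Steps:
S(w, l) = w/74
sqrt(K(-19)**2 + S(239, 11)) = sqrt((-5*(-19))**2 + (1/74)*239) = sqrt(95**2 + 239/74) = sqrt(9025 + 239/74) = sqrt(668089/74) = sqrt(49438586)/74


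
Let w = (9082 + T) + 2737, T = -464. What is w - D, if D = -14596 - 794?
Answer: 26745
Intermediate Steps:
D = -15390
w = 11355 (w = (9082 - 464) + 2737 = 8618 + 2737 = 11355)
w - D = 11355 - 1*(-15390) = 11355 + 15390 = 26745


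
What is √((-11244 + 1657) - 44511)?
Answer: I*√54098 ≈ 232.59*I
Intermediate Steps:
√((-11244 + 1657) - 44511) = √(-9587 - 44511) = √(-54098) = I*√54098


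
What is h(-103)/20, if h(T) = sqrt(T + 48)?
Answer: I*sqrt(55)/20 ≈ 0.37081*I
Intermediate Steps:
h(T) = sqrt(48 + T)
h(-103)/20 = sqrt(48 - 103)/20 = sqrt(-55)/20 = (I*sqrt(55))/20 = I*sqrt(55)/20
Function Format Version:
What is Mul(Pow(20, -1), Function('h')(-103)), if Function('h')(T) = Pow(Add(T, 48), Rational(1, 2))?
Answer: Mul(Rational(1, 20), I, Pow(55, Rational(1, 2))) ≈ Mul(0.37081, I)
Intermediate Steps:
Function('h')(T) = Pow(Add(48, T), Rational(1, 2))
Mul(Pow(20, -1), Function('h')(-103)) = Mul(Pow(20, -1), Pow(Add(48, -103), Rational(1, 2))) = Mul(Rational(1, 20), Pow(-55, Rational(1, 2))) = Mul(Rational(1, 20), Mul(I, Pow(55, Rational(1, 2)))) = Mul(Rational(1, 20), I, Pow(55, Rational(1, 2)))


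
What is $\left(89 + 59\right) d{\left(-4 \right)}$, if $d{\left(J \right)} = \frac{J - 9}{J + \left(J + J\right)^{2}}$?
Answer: $- \frac{481}{15} \approx -32.067$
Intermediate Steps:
$d{\left(J \right)} = \frac{-9 + J}{J + 4 J^{2}}$ ($d{\left(J \right)} = \frac{-9 + J}{J + \left(2 J\right)^{2}} = \frac{-9 + J}{J + 4 J^{2}}$)
$\left(89 + 59\right) d{\left(-4 \right)} = \left(89 + 59\right) \frac{-9 - 4}{\left(-4\right) \left(1 + 4 \left(-4\right)\right)} = 148 \left(\left(- \frac{1}{4}\right) \frac{1}{1 - 16} \left(-13\right)\right) = 148 \left(\left(- \frac{1}{4}\right) \frac{1}{-15} \left(-13\right)\right) = 148 \left(\left(- \frac{1}{4}\right) \left(- \frac{1}{15}\right) \left(-13\right)\right) = 148 \left(- \frac{13}{60}\right) = - \frac{481}{15}$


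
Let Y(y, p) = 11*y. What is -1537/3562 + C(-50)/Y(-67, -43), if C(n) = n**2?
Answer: -10037769/2625194 ≈ -3.8236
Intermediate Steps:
-1537/3562 + C(-50)/Y(-67, -43) = -1537/3562 + (-50)**2/((11*(-67))) = -1537*1/3562 + 2500/(-737) = -1537/3562 + 2500*(-1/737) = -1537/3562 - 2500/737 = -10037769/2625194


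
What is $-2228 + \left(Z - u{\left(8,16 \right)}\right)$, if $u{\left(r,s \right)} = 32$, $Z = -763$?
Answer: $-3023$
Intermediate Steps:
$-2228 + \left(Z - u{\left(8,16 \right)}\right) = -2228 - 795 = -3023$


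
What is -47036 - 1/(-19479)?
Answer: -916214243/19479 ≈ -47036.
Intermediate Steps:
-47036 - 1/(-19479) = -47036 - 1*(-1/19479) = -47036 + 1/19479 = -916214243/19479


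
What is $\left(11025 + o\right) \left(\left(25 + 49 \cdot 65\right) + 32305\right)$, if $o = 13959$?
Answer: $887306760$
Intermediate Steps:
$\left(11025 + o\right) \left(\left(25 + 49 \cdot 65\right) + 32305\right) = \left(11025 + 13959\right) \left(\left(25 + 49 \cdot 65\right) + 32305\right) = 24984 \left(\left(25 + 3185\right) + 32305\right) = 24984 \left(3210 + 32305\right) = 24984 \cdot 35515 = 887306760$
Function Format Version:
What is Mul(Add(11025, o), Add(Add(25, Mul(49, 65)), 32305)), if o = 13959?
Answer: 887306760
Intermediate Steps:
Mul(Add(11025, o), Add(Add(25, Mul(49, 65)), 32305)) = Mul(Add(11025, 13959), Add(Add(25, Mul(49, 65)), 32305)) = Mul(24984, Add(Add(25, 3185), 32305)) = Mul(24984, Add(3210, 32305)) = Mul(24984, 35515) = 887306760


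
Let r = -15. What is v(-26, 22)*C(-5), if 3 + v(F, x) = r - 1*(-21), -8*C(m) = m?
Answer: 15/8 ≈ 1.8750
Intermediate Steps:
C(m) = -m/8
v(F, x) = 3 (v(F, x) = -3 + (-15 - 1*(-21)) = -3 + (-15 + 21) = -3 + 6 = 3)
v(-26, 22)*C(-5) = 3*(-1/8*(-5)) = 3*(5/8) = 15/8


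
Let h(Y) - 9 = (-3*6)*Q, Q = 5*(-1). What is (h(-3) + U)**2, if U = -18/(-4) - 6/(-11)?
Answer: 5239521/484 ≈ 10825.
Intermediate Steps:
Q = -5
h(Y) = 99 (h(Y) = 9 - 3*6*(-5) = 9 - 18*(-5) = 9 + 90 = 99)
U = 111/22 (U = -18*(-1/4) - 6*(-1/11) = 9/2 + 6/11 = 111/22 ≈ 5.0455)
(h(-3) + U)**2 = (99 + 111/22)**2 = (2289/22)**2 = 5239521/484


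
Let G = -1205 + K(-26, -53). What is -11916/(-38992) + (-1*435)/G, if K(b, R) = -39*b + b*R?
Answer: -704307/11570876 ≈ -0.060869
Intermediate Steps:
K(b, R) = -39*b + R*b
G = 1187 (G = -1205 - 26*(-39 - 53) = -1205 - 26*(-92) = -1205 + 2392 = 1187)
-11916/(-38992) + (-1*435)/G = -11916/(-38992) - 1*435/1187 = -11916*(-1/38992) - 435*1/1187 = 2979/9748 - 435/1187 = -704307/11570876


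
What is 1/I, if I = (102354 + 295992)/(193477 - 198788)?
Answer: -5311/398346 ≈ -0.013333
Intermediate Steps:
I = -398346/5311 (I = 398346/(-5311) = 398346*(-1/5311) = -398346/5311 ≈ -75.004)
1/I = 1/(-398346/5311) = -5311/398346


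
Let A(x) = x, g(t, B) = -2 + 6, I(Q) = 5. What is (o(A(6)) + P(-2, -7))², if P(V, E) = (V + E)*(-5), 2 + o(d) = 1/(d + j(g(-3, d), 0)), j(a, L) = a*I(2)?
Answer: 1252161/676 ≈ 1852.3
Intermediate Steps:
g(t, B) = 4
j(a, L) = 5*a (j(a, L) = a*5 = 5*a)
o(d) = -2 + 1/(20 + d) (o(d) = -2 + 1/(d + 5*4) = -2 + 1/(d + 20) = -2 + 1/(20 + d))
P(V, E) = -5*E - 5*V (P(V, E) = (E + V)*(-5) = -5*E - 5*V)
(o(A(6)) + P(-2, -7))² = ((-39 - 2*6)/(20 + 6) + (-5*(-7) - 5*(-2)))² = ((-39 - 12)/26 + (35 + 10))² = ((1/26)*(-51) + 45)² = (-51/26 + 45)² = (1119/26)² = 1252161/676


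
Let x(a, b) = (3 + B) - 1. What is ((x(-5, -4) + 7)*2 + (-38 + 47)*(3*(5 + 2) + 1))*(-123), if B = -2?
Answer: -26076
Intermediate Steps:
x(a, b) = 0 (x(a, b) = (3 - 2) - 1 = 1 - 1 = 0)
((x(-5, -4) + 7)*2 + (-38 + 47)*(3*(5 + 2) + 1))*(-123) = ((0 + 7)*2 + (-38 + 47)*(3*(5 + 2) + 1))*(-123) = (7*2 + 9*(3*7 + 1))*(-123) = (14 + 9*(21 + 1))*(-123) = (14 + 9*22)*(-123) = (14 + 198)*(-123) = 212*(-123) = -26076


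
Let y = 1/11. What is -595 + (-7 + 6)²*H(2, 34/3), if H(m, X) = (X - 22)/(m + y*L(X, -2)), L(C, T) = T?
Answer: -9013/15 ≈ -600.87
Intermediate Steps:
y = 1/11 ≈ 0.090909
H(m, X) = (-22 + X)/(-2/11 + m) (H(m, X) = (X - 22)/(m + (1/11)*(-2)) = (-22 + X)/(m - 2/11) = (-22 + X)/(-2/11 + m))
-595 + (-7 + 6)²*H(2, 34/3) = -595 + (-7 + 6)²*(11*(-22 + 34/3)/(-2 + 11*2)) = -595 + (-1)²*(11*(-22 + 34*(⅓))/(-2 + 22)) = -595 + 1*(11*(-22 + 34/3)/20) = -595 + 1*(11*(1/20)*(-32/3)) = -595 + 1*(-88/15) = -595 - 88/15 = -9013/15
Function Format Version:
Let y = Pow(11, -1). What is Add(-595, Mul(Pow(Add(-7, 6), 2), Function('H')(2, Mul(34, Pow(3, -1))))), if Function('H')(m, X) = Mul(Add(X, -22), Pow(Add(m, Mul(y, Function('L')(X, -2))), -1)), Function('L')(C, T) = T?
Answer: Rational(-9013, 15) ≈ -600.87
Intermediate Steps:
y = Rational(1, 11) ≈ 0.090909
Function('H')(m, X) = Mul(Pow(Add(Rational(-2, 11), m), -1), Add(-22, X)) (Function('H')(m, X) = Mul(Add(X, -22), Pow(Add(m, Mul(Rational(1, 11), -2)), -1)) = Mul(Add(-22, X), Pow(Add(m, Rational(-2, 11)), -1)) = Mul(Add(-22, X), Pow(Add(Rational(-2, 11), m), -1)) = Mul(Pow(Add(Rational(-2, 11), m), -1), Add(-22, X)))
Add(-595, Mul(Pow(Add(-7, 6), 2), Function('H')(2, Mul(34, Pow(3, -1))))) = Add(-595, Mul(Pow(Add(-7, 6), 2), Mul(11, Pow(Add(-2, Mul(11, 2)), -1), Add(-22, Mul(34, Pow(3, -1)))))) = Add(-595, Mul(Pow(-1, 2), Mul(11, Pow(Add(-2, 22), -1), Add(-22, Mul(34, Rational(1, 3)))))) = Add(-595, Mul(1, Mul(11, Pow(20, -1), Add(-22, Rational(34, 3))))) = Add(-595, Mul(1, Mul(11, Rational(1, 20), Rational(-32, 3)))) = Add(-595, Mul(1, Rational(-88, 15))) = Add(-595, Rational(-88, 15)) = Rational(-9013, 15)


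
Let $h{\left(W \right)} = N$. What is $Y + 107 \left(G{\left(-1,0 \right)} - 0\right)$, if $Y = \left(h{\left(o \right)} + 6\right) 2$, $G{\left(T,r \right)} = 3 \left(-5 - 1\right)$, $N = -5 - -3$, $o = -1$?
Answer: $-1918$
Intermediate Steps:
$N = -2$ ($N = -5 + 3 = -2$)
$h{\left(W \right)} = -2$
$G{\left(T,r \right)} = -18$ ($G{\left(T,r \right)} = 3 \left(-6\right) = -18$)
$Y = 8$ ($Y = \left(-2 + 6\right) 2 = 4 \cdot 2 = 8$)
$Y + 107 \left(G{\left(-1,0 \right)} - 0\right) = 8 + 107 \left(-18 - 0\right) = 8 + 107 \left(-18 + 0\right) = 8 + 107 \left(-18\right) = 8 - 1926 = -1918$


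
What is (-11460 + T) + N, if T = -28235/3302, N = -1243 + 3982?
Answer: -28824977/3302 ≈ -8729.5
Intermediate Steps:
N = 2739
T = -28235/3302 (T = -28235*1/3302 = -28235/3302 ≈ -8.5509)
(-11460 + T) + N = (-11460 - 28235/3302) + 2739 = -37869155/3302 + 2739 = -28824977/3302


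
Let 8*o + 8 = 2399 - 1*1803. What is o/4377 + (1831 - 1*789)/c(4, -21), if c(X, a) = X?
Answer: 380094/1459 ≈ 260.52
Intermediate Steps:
o = 147/2 (o = -1 + (2399 - 1*1803)/8 = -1 + (2399 - 1803)/8 = -1 + (1/8)*596 = -1 + 149/2 = 147/2 ≈ 73.500)
o/4377 + (1831 - 1*789)/c(4, -21) = (147/2)/4377 + (1831 - 1*789)/4 = (147/2)*(1/4377) + (1831 - 789)*(1/4) = 49/2918 + 1042*(1/4) = 49/2918 + 521/2 = 380094/1459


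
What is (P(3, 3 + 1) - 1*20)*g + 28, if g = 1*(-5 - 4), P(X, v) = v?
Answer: 172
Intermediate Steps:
g = -9 (g = 1*(-9) = -9)
(P(3, 3 + 1) - 1*20)*g + 28 = ((3 + 1) - 1*20)*(-9) + 28 = (4 - 20)*(-9) + 28 = -16*(-9) + 28 = 144 + 28 = 172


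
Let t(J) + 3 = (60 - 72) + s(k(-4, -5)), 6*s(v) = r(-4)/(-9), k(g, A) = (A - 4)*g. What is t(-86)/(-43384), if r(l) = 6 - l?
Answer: 205/585684 ≈ 0.00035002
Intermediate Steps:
k(g, A) = g*(-4 + A) (k(g, A) = (-4 + A)*g = g*(-4 + A))
s(v) = -5/27 (s(v) = ((6 - 1*(-4))/(-9))/6 = ((6 + 4)*(-1/9))/6 = (10*(-1/9))/6 = (1/6)*(-10/9) = -5/27)
t(J) = -410/27 (t(J) = -3 + ((60 - 72) - 5/27) = -3 + (-12 - 5/27) = -3 - 329/27 = -410/27)
t(-86)/(-43384) = -410/27/(-43384) = -410/27*(-1/43384) = 205/585684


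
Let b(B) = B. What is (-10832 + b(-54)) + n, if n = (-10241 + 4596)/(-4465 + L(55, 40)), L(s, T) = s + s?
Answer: -9480577/871 ≈ -10885.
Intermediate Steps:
L(s, T) = 2*s
n = 1129/871 (n = (-10241 + 4596)/(-4465 + 2*55) = -5645/(-4465 + 110) = -5645/(-4355) = -5645*(-1/4355) = 1129/871 ≈ 1.2962)
(-10832 + b(-54)) + n = (-10832 - 54) + 1129/871 = -10886 + 1129/871 = -9480577/871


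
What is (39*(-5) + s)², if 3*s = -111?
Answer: 53824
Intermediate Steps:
s = -37 (s = (⅓)*(-111) = -37)
(39*(-5) + s)² = (39*(-5) - 37)² = (-195 - 37)² = (-232)² = 53824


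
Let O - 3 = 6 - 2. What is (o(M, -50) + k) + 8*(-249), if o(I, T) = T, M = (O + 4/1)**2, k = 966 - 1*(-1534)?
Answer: 458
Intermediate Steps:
O = 7 (O = 3 + (6 - 2) = 3 + 4 = 7)
k = 2500 (k = 966 + 1534 = 2500)
M = 121 (M = (7 + 4/1)**2 = (7 + 4*1)**2 = (7 + 4)**2 = 11**2 = 121)
(o(M, -50) + k) + 8*(-249) = (-50 + 2500) + 8*(-249) = 2450 - 1992 = 458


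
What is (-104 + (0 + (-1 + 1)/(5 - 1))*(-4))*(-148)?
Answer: 15392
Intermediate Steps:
(-104 + (0 + (-1 + 1)/(5 - 1))*(-4))*(-148) = (-104 + (0 + 0/4)*(-4))*(-148) = (-104 + (0 + 0*(¼))*(-4))*(-148) = (-104 + (0 + 0)*(-4))*(-148) = (-104 + 0*(-4))*(-148) = (-104 + 0)*(-148) = -104*(-148) = 15392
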